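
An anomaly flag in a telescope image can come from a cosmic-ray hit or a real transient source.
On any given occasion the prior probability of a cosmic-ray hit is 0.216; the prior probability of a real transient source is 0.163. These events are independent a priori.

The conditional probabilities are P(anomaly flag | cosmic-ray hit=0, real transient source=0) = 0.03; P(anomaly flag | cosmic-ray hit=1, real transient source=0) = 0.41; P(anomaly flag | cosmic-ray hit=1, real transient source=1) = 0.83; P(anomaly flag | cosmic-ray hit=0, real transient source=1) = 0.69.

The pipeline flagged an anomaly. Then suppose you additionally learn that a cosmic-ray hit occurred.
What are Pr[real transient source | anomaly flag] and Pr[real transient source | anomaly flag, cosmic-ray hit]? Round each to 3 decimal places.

By total probability over the 4 (cosmic-ray hit, real transient source) configurations:
  P(anomaly flag) = 0.03×0.784×0.837 + 0.69×0.784×0.163 + 0.41×0.216×0.837 + 0.83×0.216×0.163
        = 0.019686 + 0.088176 + 0.074125 + 0.029223 = 0.211210
The terms with real transient source present sum to 0.117399, so
  P(real transient source | anomaly flag) = 0.117399 / 0.211210 ≈ 0.556

Now also conditioning on cosmic-ray hit=true:
P(anomaly flag | cosmic-ray hit) = 0.41*0.837 + 0.83*0.163 = 0.343170 + 0.135290 = 0.478460
The real transient source-present share is 0.83*0.163 = 0.135290.
P(real transient source | anomaly flag, cosmic-ray hit) = 0.135290 / 0.478460 ≈ 0.283
This is intercausal reasoning (explaining away): once cosmic-ray hit accounts for the anomaly flag, real transient source becomes less likely.

Pr[real transient source | anomaly flag] ≈ 0.556; Pr[real transient source | anomaly flag, cosmic-ray hit] ≈ 0.283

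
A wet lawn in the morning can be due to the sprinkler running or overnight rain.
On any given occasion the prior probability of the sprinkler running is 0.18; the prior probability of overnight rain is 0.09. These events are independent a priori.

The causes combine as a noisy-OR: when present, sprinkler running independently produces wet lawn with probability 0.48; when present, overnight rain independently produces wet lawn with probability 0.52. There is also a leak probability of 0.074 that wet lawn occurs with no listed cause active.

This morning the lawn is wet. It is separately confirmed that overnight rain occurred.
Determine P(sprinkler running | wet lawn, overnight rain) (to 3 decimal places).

Under noisy-OR, P(wet lawn | causes) = 1 − (1−0.074)·∏(1−qᵢ) over the active causes.
By total probability over both values of sprinkler running:
  P(wet lawn | overnight rain) = 0.55552*0.82 + 0.76887*0.18
        = 0.455526 + 0.138397 = 0.593923
Configurations with sprinkler running contribute 0.138397, so
  P(sprinkler running | wet lawn, overnight rain) = 0.138397 / 0.593923 ≈ 0.233

P(sprinkler running | wet lawn, overnight rain) ≈ 0.233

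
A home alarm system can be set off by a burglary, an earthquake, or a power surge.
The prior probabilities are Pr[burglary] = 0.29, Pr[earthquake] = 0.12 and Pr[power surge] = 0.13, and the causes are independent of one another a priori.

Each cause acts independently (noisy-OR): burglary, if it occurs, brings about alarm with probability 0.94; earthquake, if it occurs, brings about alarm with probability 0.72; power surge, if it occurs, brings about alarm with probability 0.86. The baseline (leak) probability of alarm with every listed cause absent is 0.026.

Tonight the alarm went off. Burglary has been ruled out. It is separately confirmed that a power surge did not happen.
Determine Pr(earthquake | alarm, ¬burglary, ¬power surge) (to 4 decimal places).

Pr(earthquake | alarm, ¬burglary, ¬power surge) ≈ 0.7923

Under noisy-OR, P(alarm | causes) = 1 − (1−0.026)·∏(1−qᵢ) over the active causes.
Numerator (weight on configurations with earthquake): 0.72728·0.12 = 0.087274
Denominator P(alarm | ¬burglary, ¬power surge): 0.026·0.88 + 0.72728·0.12 = 0.110154
P(earthquake | alarm, ¬burglary, ¬power surge) = 0.087274/0.110154 ≈ 0.7923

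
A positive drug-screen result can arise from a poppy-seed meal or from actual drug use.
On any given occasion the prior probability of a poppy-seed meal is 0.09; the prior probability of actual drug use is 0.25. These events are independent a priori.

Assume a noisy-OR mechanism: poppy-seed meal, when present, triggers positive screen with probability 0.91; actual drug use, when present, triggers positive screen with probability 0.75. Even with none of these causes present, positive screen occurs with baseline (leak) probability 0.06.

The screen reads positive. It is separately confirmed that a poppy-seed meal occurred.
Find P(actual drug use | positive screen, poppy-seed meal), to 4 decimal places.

Under noisy-OR, P(positive screen | causes) = 1 − (1−0.06)·∏(1−qᵢ) over the active causes.
Enumerate both values of actual drug use and weight by the priors:
  P(positive screen | poppy-seed meal) = 0.9154·0.75 + 0.97885·0.25
        = 0.686550 + 0.244712 = 0.931262
The terms with actual drug use present sum to 0.244712, so
  P(actual drug use | positive screen, poppy-seed meal) = 0.244712 / 0.931262 ≈ 0.2628

P(actual drug use | positive screen, poppy-seed meal) ≈ 0.2628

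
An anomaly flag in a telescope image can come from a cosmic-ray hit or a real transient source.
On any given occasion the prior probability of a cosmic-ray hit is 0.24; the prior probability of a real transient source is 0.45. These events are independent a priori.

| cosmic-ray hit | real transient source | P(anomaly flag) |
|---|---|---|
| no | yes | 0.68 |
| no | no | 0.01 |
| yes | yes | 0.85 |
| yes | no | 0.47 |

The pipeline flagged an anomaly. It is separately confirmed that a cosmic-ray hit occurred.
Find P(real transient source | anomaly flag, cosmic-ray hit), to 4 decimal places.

P(real transient source | anomaly flag, cosmic-ray hit) ≈ 0.5967

By total probability over both values of real transient source:
  P(anomaly flag | cosmic-ray hit) = 0.47*0.55 + 0.85*0.45
        = 0.258500 + 0.382500 = 0.641000
The terms with real transient source present sum to 0.382500, so
  P(real transient source | anomaly flag, cosmic-ray hit) = 0.382500 / 0.641000 ≈ 0.5967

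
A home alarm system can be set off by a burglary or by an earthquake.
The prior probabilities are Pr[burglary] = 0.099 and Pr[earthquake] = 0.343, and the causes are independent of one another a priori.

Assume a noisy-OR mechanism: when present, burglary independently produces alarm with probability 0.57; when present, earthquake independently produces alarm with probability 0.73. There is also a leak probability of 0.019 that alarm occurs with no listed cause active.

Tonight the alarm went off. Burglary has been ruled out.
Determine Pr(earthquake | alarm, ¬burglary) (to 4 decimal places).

Under noisy-OR, P(alarm | causes) = 1 − (1−0.019)·∏(1−qᵢ) over the active causes.
Sum P(alarm|·) weighted by the priors over both values of earthquake:
  P(alarm | ¬burglary) = 0.019*0.657 + 0.73513*0.343
        = 0.012483 + 0.252150 = 0.264633
The terms with earthquake present sum to 0.252150, so
  P(earthquake | alarm, ¬burglary) = 0.252150 / 0.264633 ≈ 0.9528

Pr(earthquake | alarm, ¬burglary) ≈ 0.9528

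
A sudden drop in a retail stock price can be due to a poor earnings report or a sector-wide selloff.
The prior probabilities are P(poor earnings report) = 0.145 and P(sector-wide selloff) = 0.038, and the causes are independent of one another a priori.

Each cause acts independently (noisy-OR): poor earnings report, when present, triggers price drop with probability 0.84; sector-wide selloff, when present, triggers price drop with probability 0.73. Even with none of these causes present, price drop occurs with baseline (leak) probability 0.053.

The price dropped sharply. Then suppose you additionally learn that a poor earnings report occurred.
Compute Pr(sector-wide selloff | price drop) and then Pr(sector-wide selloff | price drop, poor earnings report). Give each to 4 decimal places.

Under noisy-OR, P(price drop | causes) = 1 − (1−0.053)·∏(1−qᵢ) over the active causes.
Sum P(price drop|·) weighted by the priors over the 4 (poor earnings report, sector-wide selloff) configurations:
  P(price drop) = 0.053×0.855×0.962 + 0.74431×0.855×0.038 + 0.84848×0.145×0.962 + 0.95909×0.145×0.038
        = 0.043593 + 0.024183 + 0.118354 + 0.005285 = 0.191415
Configurations with sector-wide selloff contribute 0.029468, so
  P(sector-wide selloff | price drop) = 0.029468 / 0.191415 ≈ 0.1539

Now also conditioning on poor earnings report=true:
P(price drop | poor earnings report) = 0.84848·0.962 + 0.95909·0.038 = 0.816238 + 0.036445 = 0.852683
The sector-wide selloff-present share is 0.95909·0.038 = 0.036445.
Hence the posterior is 0.036445/0.852683 ≈ 0.0427.
Conditioning on poor earnings report lowers the posterior on sector-wide selloff: the classic explaining-away effect in a common-effect structure.

Pr(sector-wide selloff | price drop) ≈ 0.1539; Pr(sector-wide selloff | price drop, poor earnings report) ≈ 0.0427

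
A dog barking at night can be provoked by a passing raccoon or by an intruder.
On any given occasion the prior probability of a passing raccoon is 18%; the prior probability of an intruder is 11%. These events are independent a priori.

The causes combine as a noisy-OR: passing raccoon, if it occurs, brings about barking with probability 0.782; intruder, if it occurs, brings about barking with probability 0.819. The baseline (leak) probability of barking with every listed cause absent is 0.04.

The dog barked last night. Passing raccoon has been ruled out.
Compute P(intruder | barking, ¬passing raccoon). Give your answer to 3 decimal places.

P(intruder | barking, ¬passing raccoon) ≈ 0.719

Under noisy-OR, P(barking | causes) = 1 − (1−0.04)·∏(1−qᵢ) over the active causes.
Sum P(barking|·) weighted by the priors over both values of intruder:
  P(barking | ¬passing raccoon) = 0.04×0.89 + 0.82624×0.11
        = 0.035600 + 0.090886 = 0.126486
The terms with intruder present sum to 0.090886, so
  P(intruder | barking, ¬passing raccoon) = 0.090886 / 0.126486 ≈ 0.719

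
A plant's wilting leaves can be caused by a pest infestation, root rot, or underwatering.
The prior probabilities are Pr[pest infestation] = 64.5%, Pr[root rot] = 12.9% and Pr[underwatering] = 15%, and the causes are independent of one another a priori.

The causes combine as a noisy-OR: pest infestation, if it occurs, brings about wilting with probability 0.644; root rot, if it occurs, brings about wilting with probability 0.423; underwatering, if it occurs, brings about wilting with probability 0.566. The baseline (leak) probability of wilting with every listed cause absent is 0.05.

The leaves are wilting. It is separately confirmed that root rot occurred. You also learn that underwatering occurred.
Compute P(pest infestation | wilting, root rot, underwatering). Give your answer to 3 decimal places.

Under noisy-OR, P(wilting | causes) = 1 − (1−0.05)·∏(1−qᵢ) over the active causes.
Sum P(wilting|·) weighted by the priors over both values of pest infestation:
  P(wilting | root rot, underwatering) = 0.762103×0.355 + 0.915309×0.645
        = 0.270547 + 0.590374 = 0.860921
The terms with pest infestation present sum to 0.590374, so
  P(pest infestation | wilting, root rot, underwatering) = 0.590374 / 0.860921 ≈ 0.686

P(pest infestation | wilting, root rot, underwatering) ≈ 0.686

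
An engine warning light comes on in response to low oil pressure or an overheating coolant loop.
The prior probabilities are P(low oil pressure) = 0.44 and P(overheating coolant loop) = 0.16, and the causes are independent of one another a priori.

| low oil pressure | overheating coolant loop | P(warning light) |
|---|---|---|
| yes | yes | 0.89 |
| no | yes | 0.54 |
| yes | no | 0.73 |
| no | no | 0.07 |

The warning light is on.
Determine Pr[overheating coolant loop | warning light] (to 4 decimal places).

Pr[overheating coolant loop | warning light] ≈ 0.2684

Sum P(warning light|·) weighted by the priors over the 4 (low oil pressure, overheating coolant loop) configurations:
  P(warning light) = 0.07×0.56×0.84 + 0.54×0.56×0.16 + 0.73×0.44×0.84 + 0.89×0.44×0.16
        = 0.032928 + 0.048384 + 0.269808 + 0.062656 = 0.413776
Keeping only the overheating coolant loop-present terms gives 0.111040, so
  P(overheating coolant loop | warning light) = 0.111040 / 0.413776 ≈ 0.2684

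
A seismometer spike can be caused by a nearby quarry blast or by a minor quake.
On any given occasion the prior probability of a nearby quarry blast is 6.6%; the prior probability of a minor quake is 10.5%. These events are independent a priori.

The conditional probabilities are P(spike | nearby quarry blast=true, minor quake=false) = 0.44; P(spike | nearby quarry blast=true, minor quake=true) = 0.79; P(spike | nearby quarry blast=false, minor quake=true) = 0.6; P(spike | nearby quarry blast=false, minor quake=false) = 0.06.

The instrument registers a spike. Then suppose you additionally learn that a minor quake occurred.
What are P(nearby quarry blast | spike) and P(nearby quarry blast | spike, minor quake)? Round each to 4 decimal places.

P(nearby quarry blast | spike) ≈ 0.2240; P(nearby quarry blast | spike, minor quake) ≈ 0.0851

Weight on nearby quarry blast=true, given the evidence: 0.025991 + 0.005475 = 0.031466
The normalizing constant is 0.06×0.934×0.895 + 0.6×0.934×0.105 + 0.44×0.066×0.895 + 0.79×0.066×0.105 = 0.140464
P(nearby quarry blast | spike) = 0.031466/0.140464 ≈ 0.2240

Now also conditioning on minor quake=true:
Enumerate both values of nearby quarry blast and weight by the priors:
  P(spike | minor quake) = 0.6·0.934 + 0.79·0.066
        = 0.560400 + 0.052140 = 0.612540
Keeping only the nearby quarry blast-present terms gives 0.052140, so
  P(nearby quarry blast | spike, minor quake) = 0.052140 / 0.612540 ≈ 0.0851
Conditioning on minor quake lowers the posterior on nearby quarry blast: the classic explaining-away effect in a common-effect structure.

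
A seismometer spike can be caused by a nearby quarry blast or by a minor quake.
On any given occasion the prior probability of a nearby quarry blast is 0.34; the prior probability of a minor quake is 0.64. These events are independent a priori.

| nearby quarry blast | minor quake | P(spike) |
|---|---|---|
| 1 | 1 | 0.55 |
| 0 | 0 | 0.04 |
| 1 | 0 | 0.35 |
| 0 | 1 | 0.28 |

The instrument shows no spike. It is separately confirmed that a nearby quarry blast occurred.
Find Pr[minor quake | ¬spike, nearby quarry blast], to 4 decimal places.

Pr[minor quake | ¬spike, nearby quarry blast] ≈ 0.5517

Enumerate both values of minor quake and weight by the priors:
  P(¬spike | nearby quarry blast) = 0.65·0.36 + 0.45·0.64
        = 0.234000 + 0.288000 = 0.522000
Keeping only the minor quake-present terms gives 0.288000, so
  P(minor quake | ¬spike, nearby quarry blast) = 0.288000 / 0.522000 ≈ 0.5517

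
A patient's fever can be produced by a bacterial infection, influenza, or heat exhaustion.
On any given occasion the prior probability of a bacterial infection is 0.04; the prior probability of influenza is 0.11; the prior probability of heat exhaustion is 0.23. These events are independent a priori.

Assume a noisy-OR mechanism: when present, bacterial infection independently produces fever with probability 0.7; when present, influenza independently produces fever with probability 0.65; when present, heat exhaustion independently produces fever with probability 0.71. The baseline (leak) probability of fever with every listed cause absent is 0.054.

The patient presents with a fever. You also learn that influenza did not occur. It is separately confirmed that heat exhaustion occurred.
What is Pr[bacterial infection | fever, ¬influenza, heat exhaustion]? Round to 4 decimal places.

Pr[bacterial infection | fever, ¬influenza, heat exhaustion] ≈ 0.0501

Under noisy-OR, P(fever | causes) = 1 − (1−0.054)·∏(1−qᵢ) over the active causes.
Numerator (weight on configurations with bacterial infection): 0.917698·0.04 = 0.036708
The normalizing constant is 0.72566·0.96 + 0.917698·0.04 = 0.733342
P(bacterial infection | fever, ¬influenza, heat exhaustion) = 0.036708/0.733342 ≈ 0.0501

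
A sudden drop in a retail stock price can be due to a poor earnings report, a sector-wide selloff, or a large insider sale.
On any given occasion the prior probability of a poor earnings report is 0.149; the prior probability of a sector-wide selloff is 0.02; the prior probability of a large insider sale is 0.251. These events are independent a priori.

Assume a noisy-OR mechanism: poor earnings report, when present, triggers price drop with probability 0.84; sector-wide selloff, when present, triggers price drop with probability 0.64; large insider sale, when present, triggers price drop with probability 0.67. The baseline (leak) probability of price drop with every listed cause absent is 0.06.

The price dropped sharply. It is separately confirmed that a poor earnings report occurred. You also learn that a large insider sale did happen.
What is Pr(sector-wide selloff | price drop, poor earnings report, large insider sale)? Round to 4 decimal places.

Under noisy-OR, P(price drop | causes) = 1 − (1−0.06)·∏(1−qᵢ) over the active causes.
P(price drop | poor earnings report, large insider sale) = 0.950368×0.98 + 0.982132×0.02 = 0.931361 + 0.019643 = 0.951004
Restricting to configurations with sector-wide selloff present: 0.982132×0.02 = 0.019643.
So P(sector-wide selloff | price drop, poor earnings report, large insider sale) = 0.019643/0.951004 ≈ 0.0207.

Pr(sector-wide selloff | price drop, poor earnings report, large insider sale) ≈ 0.0207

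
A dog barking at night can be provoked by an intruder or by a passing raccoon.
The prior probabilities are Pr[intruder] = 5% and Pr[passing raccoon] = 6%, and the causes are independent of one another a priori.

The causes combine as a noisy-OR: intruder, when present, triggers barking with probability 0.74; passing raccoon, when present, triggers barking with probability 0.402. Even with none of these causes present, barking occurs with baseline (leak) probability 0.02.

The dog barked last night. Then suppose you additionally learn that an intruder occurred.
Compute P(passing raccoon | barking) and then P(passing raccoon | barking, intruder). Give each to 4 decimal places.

P(passing raccoon | barking) ≈ 0.3308; P(passing raccoon | barking, intruder) ≈ 0.0677

Under noisy-OR, P(barking | causes) = 1 − (1−0.02)·∏(1−qᵢ) over the active causes.
Sum P(barking|·) weighted by the priors over the 4 (intruder, passing raccoon) configurations:
  P(barking) = 0.02×0.95×0.94 + 0.41396×0.95×0.06 + 0.7452×0.05×0.94 + 0.84763×0.05×0.06
        = 0.017860 + 0.023596 + 0.035024 + 0.002543 = 0.079023
Configurations with passing raccoon contribute 0.026139, so
  P(passing raccoon | barking) = 0.026139 / 0.079023 ≈ 0.3308

Now condition on the additional information:
P(barking | intruder) = 0.7452×0.94 + 0.84763×0.06 = 0.700488 + 0.050858 = 0.751346
Of this, 0.050858 comes from 0.84763×0.06 (the passing raccoon=true cases).
P(passing raccoon | barking, intruder) = 0.050858 / 0.751346 ≈ 0.0677
Conditioning on intruder lowers the posterior on passing raccoon: the classic explaining-away effect in a common-effect structure.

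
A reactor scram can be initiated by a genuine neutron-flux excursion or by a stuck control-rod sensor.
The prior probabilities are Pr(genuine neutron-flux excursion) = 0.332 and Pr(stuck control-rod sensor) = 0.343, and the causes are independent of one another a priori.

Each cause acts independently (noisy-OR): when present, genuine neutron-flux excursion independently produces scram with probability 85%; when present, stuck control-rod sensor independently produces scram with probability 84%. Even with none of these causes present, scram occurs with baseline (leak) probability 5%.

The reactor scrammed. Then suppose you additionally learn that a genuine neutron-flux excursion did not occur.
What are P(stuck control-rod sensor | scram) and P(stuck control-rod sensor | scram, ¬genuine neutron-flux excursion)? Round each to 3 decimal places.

Under noisy-OR, P(scram | causes) = 1 − (1−0.05)·∏(1−qᵢ) over the active causes.
By total probability over the 4 (genuine neutron-flux excursion, stuck control-rod sensor) configurations:
  P(scram) = 0.05*0.668*0.657 + 0.848*0.668*0.343 + 0.8575*0.332*0.657 + 0.9772*0.332*0.343
        = 0.021944 + 0.194297 + 0.187041 + 0.111280 = 0.514562
The terms with stuck control-rod sensor present sum to 0.305577, so
  P(stuck control-rod sensor | scram) = 0.305577 / 0.514562 ≈ 0.594

Now also conditioning on genuine neutron-flux excursion≠true:
P(scram | ¬genuine neutron-flux excursion) = 0.05·0.657 + 0.848·0.343 = 0.032850 + 0.290864 = 0.323714
Of this, 0.290864 comes from 0.848·0.343 (the stuck control-rod sensor=true cases).
P(stuck control-rod sensor | scram, ¬genuine neutron-flux excursion) = 0.290864 / 0.323714 ≈ 0.899
With genuine neutron-flux excursion excluded, stuck control-rod sensor must carry more of the explanatory weight for the scram.

P(stuck control-rod sensor | scram) ≈ 0.594; P(stuck control-rod sensor | scram, ¬genuine neutron-flux excursion) ≈ 0.899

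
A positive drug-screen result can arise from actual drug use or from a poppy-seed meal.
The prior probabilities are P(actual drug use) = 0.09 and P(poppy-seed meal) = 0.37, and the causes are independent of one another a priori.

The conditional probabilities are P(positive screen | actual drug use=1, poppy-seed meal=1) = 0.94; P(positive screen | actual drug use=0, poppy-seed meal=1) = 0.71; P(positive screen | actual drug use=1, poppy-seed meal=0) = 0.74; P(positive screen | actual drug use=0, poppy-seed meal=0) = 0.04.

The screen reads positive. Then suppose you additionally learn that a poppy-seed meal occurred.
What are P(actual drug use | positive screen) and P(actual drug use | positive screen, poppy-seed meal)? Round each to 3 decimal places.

P(actual drug use | positive screen) ≈ 0.219; P(actual drug use | positive screen, poppy-seed meal) ≈ 0.116

P(positive screen) = 0.04·0.91·0.63 + 0.71·0.91·0.37 + 0.74·0.09·0.63 + 0.94·0.09·0.37 = 0.022932 + 0.239057 + 0.041958 + 0.031302 = 0.335249
The actual drug use-present share is 0.041958 + 0.031302 = 0.073260.
Hence the posterior is 0.073260/0.335249 ≈ 0.219.

Now also conditioning on poppy-seed meal=true:
Numerator (weight on configurations with actual drug use): 0.94·0.09 = 0.084600
The normalizing constant is 0.71·0.91 + 0.94·0.09 = 0.730700
P(actual drug use | positive screen, poppy-seed meal) = 0.084600/0.730700 ≈ 0.116
— poppy-seed meal explains away the evidence for actual drug use.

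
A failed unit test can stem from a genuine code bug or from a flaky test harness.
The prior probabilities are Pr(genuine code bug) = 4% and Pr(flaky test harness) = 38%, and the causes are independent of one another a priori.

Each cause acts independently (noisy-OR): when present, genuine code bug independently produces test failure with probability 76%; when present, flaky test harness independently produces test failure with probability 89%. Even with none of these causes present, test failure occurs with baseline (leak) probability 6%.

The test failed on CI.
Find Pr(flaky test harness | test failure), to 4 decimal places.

Under noisy-OR, P(test failure | causes) = 1 − (1−0.06)·∏(1−qᵢ) over the active causes.
For the numerator, keep only flaky test harness=true terms: 0.327080 + 0.014823 = 0.341903
Denominator P(test failure): 0.06·0.96·0.62 + 0.8966·0.96·0.38 + 0.7744·0.04·0.62 + 0.975184·0.04·0.38 = 0.396820
P(flaky test harness | test failure) = 0.341903/0.396820 ≈ 0.8616

Pr(flaky test harness | test failure) ≈ 0.8616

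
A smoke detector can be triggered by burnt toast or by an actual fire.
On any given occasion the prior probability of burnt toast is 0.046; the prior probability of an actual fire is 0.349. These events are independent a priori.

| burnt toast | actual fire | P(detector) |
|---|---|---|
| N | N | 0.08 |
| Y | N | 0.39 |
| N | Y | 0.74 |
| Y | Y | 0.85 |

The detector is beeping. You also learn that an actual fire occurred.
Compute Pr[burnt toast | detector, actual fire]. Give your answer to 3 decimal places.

Pr[burnt toast | detector, actual fire] ≈ 0.052

P(detector | actual fire) = 0.74*0.954 + 0.85*0.046 = 0.705960 + 0.039100 = 0.745060
Restricting to configurations with burnt toast present: 0.85*0.046 = 0.039100.
So P(burnt toast | detector, actual fire) = 0.039100/0.745060 ≈ 0.052.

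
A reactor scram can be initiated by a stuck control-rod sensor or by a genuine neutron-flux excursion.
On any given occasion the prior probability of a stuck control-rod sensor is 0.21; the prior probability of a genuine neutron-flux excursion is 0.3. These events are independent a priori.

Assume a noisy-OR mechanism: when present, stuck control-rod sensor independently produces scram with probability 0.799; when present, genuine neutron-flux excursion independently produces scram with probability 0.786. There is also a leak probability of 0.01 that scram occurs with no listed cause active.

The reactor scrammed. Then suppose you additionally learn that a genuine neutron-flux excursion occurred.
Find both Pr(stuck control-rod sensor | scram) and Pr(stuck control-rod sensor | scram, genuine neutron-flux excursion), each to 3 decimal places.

Under noisy-OR, P(scram | causes) = 1 − (1−0.01)·∏(1−qᵢ) over the active causes.
Numerator (weight on configurations with stuck control-rod sensor): 0.117748 + 0.060317 = 0.178065
Denominator P(scram): 0.01×0.79×0.7 + 0.78814×0.79×0.3 + 0.80101×0.21×0.7 + 0.957416×0.21×0.3 = 0.370384
P(stuck control-rod sensor | scram) = 0.178065/0.370384 ≈ 0.481

Now condition on the additional information:
Numerator (weight on configurations with stuck control-rod sensor): 0.957416×0.21 = 0.201057
Denominator P(scram | genuine neutron-flux excursion): 0.78814×0.79 + 0.957416×0.21 = 0.823688
P(stuck control-rod sensor | scram, genuine neutron-flux excursion) = 0.201057/0.823688 ≈ 0.244
This is intercausal reasoning (explaining away): once genuine neutron-flux excursion accounts for the scram, stuck control-rod sensor becomes less likely.

Pr(stuck control-rod sensor | scram) ≈ 0.481; Pr(stuck control-rod sensor | scram, genuine neutron-flux excursion) ≈ 0.244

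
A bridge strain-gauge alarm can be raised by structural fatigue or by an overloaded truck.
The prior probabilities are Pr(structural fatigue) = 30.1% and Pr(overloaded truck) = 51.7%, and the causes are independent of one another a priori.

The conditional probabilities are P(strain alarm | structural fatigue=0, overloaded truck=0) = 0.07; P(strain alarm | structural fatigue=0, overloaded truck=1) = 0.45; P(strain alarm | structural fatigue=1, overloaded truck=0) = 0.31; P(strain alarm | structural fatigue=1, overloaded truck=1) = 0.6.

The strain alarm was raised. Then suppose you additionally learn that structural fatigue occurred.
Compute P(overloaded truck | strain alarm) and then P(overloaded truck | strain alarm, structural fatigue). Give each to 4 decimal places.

P(overloaded truck | strain alarm) ≈ 0.7884; P(overloaded truck | strain alarm, structural fatigue) ≈ 0.6745

Weight on overloaded truck=true, given the evidence: 0.162622 + 0.093370 = 0.255992
The normalizing constant is 0.07×0.699×0.483 + 0.45×0.699×0.517 + 0.31×0.301×0.483 + 0.6×0.301×0.517 = 0.324694
P(overloaded truck | strain alarm) = 0.255992/0.324694 ≈ 0.7884

With the extra evidence:
Weight on overloaded truck=true, given the evidence: 0.6×0.517 = 0.310200
Normalizer over all consistent configurations: 0.31×0.483 + 0.6×0.517 = 0.459930
Posterior = 0.310200 / 0.459930 ≈ 0.6745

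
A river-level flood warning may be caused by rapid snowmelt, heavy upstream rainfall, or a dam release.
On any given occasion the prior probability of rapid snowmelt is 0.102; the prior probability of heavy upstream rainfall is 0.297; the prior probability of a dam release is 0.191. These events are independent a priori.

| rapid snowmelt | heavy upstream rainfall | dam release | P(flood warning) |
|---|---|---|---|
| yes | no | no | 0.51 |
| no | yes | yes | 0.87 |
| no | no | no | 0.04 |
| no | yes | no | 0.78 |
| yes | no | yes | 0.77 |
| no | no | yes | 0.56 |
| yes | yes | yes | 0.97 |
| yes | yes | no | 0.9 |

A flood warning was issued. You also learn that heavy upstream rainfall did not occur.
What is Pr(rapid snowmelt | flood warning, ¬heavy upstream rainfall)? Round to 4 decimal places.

Sum P(flood warning|·) weighted by the priors over the 4 (rapid snowmelt, dam release) configurations:
  P(flood warning | ¬heavy upstream rainfall) = 0.04*0.898*0.809 + 0.56*0.898*0.191 + 0.51*0.102*0.809 + 0.77*0.102*0.191
        = 0.029059 + 0.096050 + 0.042084 + 0.015001 = 0.182194
Keeping only the rapid snowmelt-present terms gives 0.057085, so
  P(rapid snowmelt | flood warning, ¬heavy upstream rainfall) = 0.057085 / 0.182194 ≈ 0.3133

Pr(rapid snowmelt | flood warning, ¬heavy upstream rainfall) ≈ 0.3133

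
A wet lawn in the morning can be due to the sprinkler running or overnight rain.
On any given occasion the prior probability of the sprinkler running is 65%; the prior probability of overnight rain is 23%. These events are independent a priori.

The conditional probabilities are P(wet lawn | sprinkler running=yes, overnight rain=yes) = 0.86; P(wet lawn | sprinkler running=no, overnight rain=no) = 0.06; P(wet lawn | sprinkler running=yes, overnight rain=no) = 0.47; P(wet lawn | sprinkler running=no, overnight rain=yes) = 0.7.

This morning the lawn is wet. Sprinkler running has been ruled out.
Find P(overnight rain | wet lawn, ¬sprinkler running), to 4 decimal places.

P(wet lawn | ¬sprinkler running) = 0.06*0.77 + 0.7*0.23 = 0.046200 + 0.161000 = 0.207200
Of this, 0.161000 comes from 0.7*0.23 (the overnight rain=true cases).
Hence the posterior is 0.161000/0.207200 ≈ 0.7770.

P(overnight rain | wet lawn, ¬sprinkler running) ≈ 0.7770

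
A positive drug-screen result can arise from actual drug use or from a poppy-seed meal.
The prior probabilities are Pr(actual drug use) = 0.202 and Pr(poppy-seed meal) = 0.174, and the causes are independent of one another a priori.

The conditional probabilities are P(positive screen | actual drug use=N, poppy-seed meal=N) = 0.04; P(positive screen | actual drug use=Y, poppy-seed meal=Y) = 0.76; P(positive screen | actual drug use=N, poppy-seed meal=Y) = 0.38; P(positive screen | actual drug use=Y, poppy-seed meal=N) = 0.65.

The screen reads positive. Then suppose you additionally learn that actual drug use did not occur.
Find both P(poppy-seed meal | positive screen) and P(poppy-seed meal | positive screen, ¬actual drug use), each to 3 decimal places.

P(poppy-seed meal | positive screen) ≈ 0.371; P(poppy-seed meal | positive screen, ¬actual drug use) ≈ 0.667

For the numerator, keep only poppy-seed meal=true terms: 0.052764 + 0.026712 = 0.079476
Normalizer over all consistent configurations: 0.04·0.798·0.826 + 0.38·0.798·0.174 + 0.65·0.202·0.826 + 0.76·0.202·0.174 = 0.214296
P(poppy-seed meal | positive screen) = 0.079476/0.214296 ≈ 0.371

Now also conditioning on actual drug use≠true:
Sum P(positive screen|·) weighted by the priors over both values of poppy-seed meal:
  P(positive screen | ¬actual drug use) = 0.04·0.826 + 0.38·0.174
        = 0.033040 + 0.066120 = 0.099160
Keeping only the poppy-seed meal-present terms gives 0.066120, so
  P(poppy-seed meal | positive screen, ¬actual drug use) = 0.066120 / 0.099160 ≈ 0.667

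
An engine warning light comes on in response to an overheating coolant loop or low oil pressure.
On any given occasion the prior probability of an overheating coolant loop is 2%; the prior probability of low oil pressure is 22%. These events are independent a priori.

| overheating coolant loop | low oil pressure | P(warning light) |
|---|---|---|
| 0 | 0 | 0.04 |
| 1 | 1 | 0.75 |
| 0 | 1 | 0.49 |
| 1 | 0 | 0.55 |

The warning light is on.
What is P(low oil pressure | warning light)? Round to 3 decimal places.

P(low oil pressure | warning light) ≈ 0.736

Numerator (weight on configurations with low oil pressure): 0.105644 + 0.003300 = 0.108944
Normalizer over all consistent configurations: 0.04*0.98*0.78 + 0.49*0.98*0.22 + 0.55*0.02*0.78 + 0.75*0.02*0.22 = 0.148100
P(low oil pressure | warning light) = 0.108944/0.148100 ≈ 0.736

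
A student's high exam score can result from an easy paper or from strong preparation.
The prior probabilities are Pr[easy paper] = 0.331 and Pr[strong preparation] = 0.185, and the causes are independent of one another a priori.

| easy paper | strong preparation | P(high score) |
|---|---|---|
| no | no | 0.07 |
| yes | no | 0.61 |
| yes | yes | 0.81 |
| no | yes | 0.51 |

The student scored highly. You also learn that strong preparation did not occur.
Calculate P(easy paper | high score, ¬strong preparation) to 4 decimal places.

P(easy paper | high score, ¬strong preparation) ≈ 0.8117

Weight on easy paper=true, given the evidence: 0.61×0.331 = 0.201910
The normalizing constant is 0.07×0.669 + 0.61×0.331 = 0.248740
Posterior = 0.201910 / 0.248740 ≈ 0.8117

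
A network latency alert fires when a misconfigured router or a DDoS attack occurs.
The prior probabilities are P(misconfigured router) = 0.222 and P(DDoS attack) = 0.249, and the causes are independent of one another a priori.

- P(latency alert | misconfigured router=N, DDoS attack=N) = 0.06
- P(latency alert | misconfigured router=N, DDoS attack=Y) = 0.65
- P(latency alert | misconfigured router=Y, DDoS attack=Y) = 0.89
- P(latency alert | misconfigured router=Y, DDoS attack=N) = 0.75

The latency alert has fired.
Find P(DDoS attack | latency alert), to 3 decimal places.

P(DDoS attack | latency alert) ≈ 0.522

P(latency alert) = 0.06×0.778×0.751 + 0.65×0.778×0.249 + 0.75×0.222×0.751 + 0.89×0.222×0.249 = 0.035057 + 0.125919 + 0.125041 + 0.049197 = 0.335214
Restricting to configurations with DDoS attack present: 0.125919 + 0.049197 = 0.175116.
So P(DDoS attack | latency alert) = 0.175116/0.335214 ≈ 0.522.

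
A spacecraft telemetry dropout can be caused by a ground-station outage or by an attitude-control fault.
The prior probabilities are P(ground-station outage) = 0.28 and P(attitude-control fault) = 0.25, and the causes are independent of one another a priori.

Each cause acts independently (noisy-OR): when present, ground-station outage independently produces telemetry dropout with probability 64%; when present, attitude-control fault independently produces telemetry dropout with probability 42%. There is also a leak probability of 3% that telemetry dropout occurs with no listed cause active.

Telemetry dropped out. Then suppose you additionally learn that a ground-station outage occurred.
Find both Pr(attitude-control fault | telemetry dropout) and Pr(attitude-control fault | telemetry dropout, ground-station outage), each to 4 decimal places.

Under noisy-OR, P(telemetry dropout | causes) = 1 − (1−0.03)·∏(1−qᵢ) over the active causes.
P(telemetry dropout) = 0.03*0.72*0.75 + 0.4374*0.72*0.25 + 0.6508*0.28*0.75 + 0.797464*0.28*0.25 = 0.016200 + 0.078732 + 0.136668 + 0.055822 = 0.287422
Of this, 0.134554 comes from 0.078732 + 0.055822 (the attitude-control fault=true cases).
P(attitude-control fault | telemetry dropout) = 0.134554 / 0.287422 ≈ 0.4681

Now condition on the additional information:
For the numerator, keep only attitude-control fault=true terms: 0.797464·0.25 = 0.199366
Denominator P(telemetry dropout | ground-station outage): 0.6508·0.75 + 0.797464·0.25 = 0.687466
P(attitude-control fault | telemetry dropout, ground-station outage) = 0.199366/0.687466 ≈ 0.2900
— ground-station outage explains away the evidence for attitude-control fault.

Pr(attitude-control fault | telemetry dropout) ≈ 0.4681; Pr(attitude-control fault | telemetry dropout, ground-station outage) ≈ 0.2900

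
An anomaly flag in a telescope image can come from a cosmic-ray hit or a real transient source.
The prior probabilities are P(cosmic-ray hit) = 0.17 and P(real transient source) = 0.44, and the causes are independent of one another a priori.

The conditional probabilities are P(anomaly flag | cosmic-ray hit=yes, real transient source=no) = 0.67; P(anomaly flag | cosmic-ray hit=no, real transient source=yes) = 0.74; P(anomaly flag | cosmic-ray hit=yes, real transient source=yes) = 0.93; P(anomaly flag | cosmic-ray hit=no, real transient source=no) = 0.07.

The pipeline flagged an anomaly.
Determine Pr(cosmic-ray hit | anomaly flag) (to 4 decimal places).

Pr(cosmic-ray hit | anomaly flag) ≈ 0.3058

P(anomaly flag) = 0.07·0.83·0.56 + 0.74·0.83·0.44 + 0.67·0.17·0.56 + 0.93·0.17·0.44 = 0.032536 + 0.270248 + 0.063784 + 0.069564 = 0.436132
The cosmic-ray hit-present share is 0.063784 + 0.069564 = 0.133348.
Hence the posterior is 0.133348/0.436132 ≈ 0.3058.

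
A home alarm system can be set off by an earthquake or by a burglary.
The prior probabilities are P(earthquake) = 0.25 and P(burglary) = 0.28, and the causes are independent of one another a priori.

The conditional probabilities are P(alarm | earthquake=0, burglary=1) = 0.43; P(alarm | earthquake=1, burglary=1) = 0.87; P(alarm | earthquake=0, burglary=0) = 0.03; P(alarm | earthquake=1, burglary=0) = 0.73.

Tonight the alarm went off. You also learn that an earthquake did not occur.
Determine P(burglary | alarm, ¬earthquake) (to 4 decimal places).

P(burglary | alarm, ¬earthquake) ≈ 0.8479

By total probability over both values of burglary:
  P(alarm | ¬earthquake) = 0.03*0.72 + 0.43*0.28
        = 0.021600 + 0.120400 = 0.142000
Configurations with burglary contribute 0.120400, so
  P(burglary | alarm, ¬earthquake) = 0.120400 / 0.142000 ≈ 0.8479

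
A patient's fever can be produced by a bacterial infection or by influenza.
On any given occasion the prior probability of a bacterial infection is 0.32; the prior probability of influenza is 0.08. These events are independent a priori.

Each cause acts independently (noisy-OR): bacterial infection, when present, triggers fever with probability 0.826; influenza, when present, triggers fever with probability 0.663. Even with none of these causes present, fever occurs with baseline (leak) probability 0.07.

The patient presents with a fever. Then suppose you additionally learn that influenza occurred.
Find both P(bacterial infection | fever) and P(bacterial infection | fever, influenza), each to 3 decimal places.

Under noisy-OR, P(fever | causes) = 1 − (1−0.07)·∏(1−qᵢ) over the active causes.
For the numerator, keep only bacterial infection=true terms: 0.246760 + 0.024204 = 0.270964
Normalizer over all consistent configurations: 0.07*0.68*0.92 + 0.68659*0.68*0.08 + 0.83818*0.32*0.92 + 0.945467*0.32*0.08 = 0.352106
P(bacterial infection | fever) = 0.270964/0.352106 ≈ 0.770

Now condition on the additional information:
P(fever | influenza) = 0.68659×0.68 + 0.945467×0.32 = 0.466881 + 0.302549 = 0.769430
Of this, 0.302549 comes from 0.945467×0.32 (the bacterial infection=true cases).
So P(bacterial infection | fever, influenza) = 0.302549/0.769430 ≈ 0.393.
This is intercausal reasoning (explaining away): once influenza accounts for the fever, bacterial infection becomes less likely.

P(bacterial infection | fever) ≈ 0.770; P(bacterial infection | fever, influenza) ≈ 0.393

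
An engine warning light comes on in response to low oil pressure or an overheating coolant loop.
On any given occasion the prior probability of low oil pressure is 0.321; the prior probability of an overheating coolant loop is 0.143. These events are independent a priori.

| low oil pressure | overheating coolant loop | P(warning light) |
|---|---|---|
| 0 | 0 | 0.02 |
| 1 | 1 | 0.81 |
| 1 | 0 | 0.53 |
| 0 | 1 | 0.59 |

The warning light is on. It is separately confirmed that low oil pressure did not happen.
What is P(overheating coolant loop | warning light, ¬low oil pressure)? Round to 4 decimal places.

P(overheating coolant loop | warning light, ¬low oil pressure) ≈ 0.8311

P(warning light | ¬low oil pressure) = 0.02*0.857 + 0.59*0.143 = 0.017140 + 0.084370 = 0.101510
The overheating coolant loop-present share is 0.59*0.143 = 0.084370.
P(overheating coolant loop | warning light, ¬low oil pressure) = 0.084370 / 0.101510 ≈ 0.8311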